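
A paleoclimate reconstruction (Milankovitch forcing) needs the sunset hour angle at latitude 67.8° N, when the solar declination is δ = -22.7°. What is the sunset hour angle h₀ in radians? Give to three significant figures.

h₀ = 0.00 rad

cos h₀ = −tan ϕ · tan δ = 1.0250 ≥ 1, so the Sun never rises (polar night) and h₀ = 0.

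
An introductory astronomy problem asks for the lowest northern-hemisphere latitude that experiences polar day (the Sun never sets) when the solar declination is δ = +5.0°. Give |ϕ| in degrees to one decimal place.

Polar day requires cos h₀ = −tan ϕ tan δ ≤ −1, i.e. tan ϕ tan δ ≥ 1.
The boundary is |tan ϕ| · |tan δ| = 1, so |ϕ| = 90° − |δ| = 90° − 5.0° = 85.0° in the northern hemisphere.

|ϕ| = 85.0°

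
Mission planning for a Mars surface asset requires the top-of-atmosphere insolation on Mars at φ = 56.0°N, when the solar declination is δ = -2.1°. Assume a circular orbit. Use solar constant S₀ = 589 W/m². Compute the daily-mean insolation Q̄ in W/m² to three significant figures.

cos H₀ = −tan(+56.0°) tan(-2.100°) = 0.0544, H₀ = 1.5164 rad.
Bracket: H₀ sin φ sin δ + cos φ cos δ sin H₀ = 1.5164×0.82904×-0.03664 + 0.55919×0.99933×0.99852 = -0.046062 + 0.557988 = 0.511926.
Q̄ = (S₀/π) × [bracket] = (589/π) × 0.511926 = 95.98 W/m².

Q̄ ≈ 96.0 W/m²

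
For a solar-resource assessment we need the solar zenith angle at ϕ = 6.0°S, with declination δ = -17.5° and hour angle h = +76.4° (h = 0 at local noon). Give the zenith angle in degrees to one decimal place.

cos θ_z = sin ϕ sin δ + cos ϕ cos δ cos h = 0.031432 + 0.223031 = 0.254463.
θ_z = arccos(0.254463) = 75.3°.

θ_z = 75.3°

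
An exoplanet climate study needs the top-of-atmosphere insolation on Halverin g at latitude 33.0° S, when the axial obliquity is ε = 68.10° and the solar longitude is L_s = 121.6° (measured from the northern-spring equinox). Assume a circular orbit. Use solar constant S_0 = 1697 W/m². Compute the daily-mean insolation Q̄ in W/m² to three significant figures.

Q̄ ≈ 17.3 W/m²

Solar declination: sin δ = sin ε · sin L_s = sin 68.10° × sin 121.6° = 0.79026, so δ = +52.210°.
cos h₀ = −tan(-33.0°) tan(+52.210°) = 0.8375, h₀ = 0.5781 rad.
Bracket: h₀ sin ϕ sin δ + cos ϕ cos δ sin h₀ = 0.5781×-0.54464×0.79026 + 0.83867×0.61277×0.54641 = -0.248818 + 0.280807 = 0.031989.
Q̄ = (S_0/π) × [bracket] = (1697/π) × 0.031989 = 17.28 W/m².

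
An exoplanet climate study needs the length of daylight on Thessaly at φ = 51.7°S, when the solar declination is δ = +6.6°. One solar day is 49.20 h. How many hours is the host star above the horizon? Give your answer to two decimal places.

cos H₀ = −tan φ · tan δ = −tan(-51.7°) × tan(+6.600°) = 0.1465, so H₀ = 1.4238 rad = 81.58°.
Daylight = 2H₀/(2π) × 49.20 h = (1.4238/π) × 49.20 = 22.30 h.

22.30 h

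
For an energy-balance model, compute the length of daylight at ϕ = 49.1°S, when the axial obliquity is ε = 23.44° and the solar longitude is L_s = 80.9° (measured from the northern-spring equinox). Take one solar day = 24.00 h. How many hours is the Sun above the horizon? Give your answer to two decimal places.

Solar declination: sin δ = sin ε · sin L_s = sin 23.44° × sin 80.9° = 0.39278, so δ = +23.128°.
cos h₀ = −tan ϕ · tan δ = −tan(-49.1°) × tan(+23.128°) = 0.4931, so h₀ = 1.0552 rad = 60.46°.
Daylight = 2h₀/(2π) × 24.00 h = (1.0552/π) × 24.00 = 8.06 h.

8.06 h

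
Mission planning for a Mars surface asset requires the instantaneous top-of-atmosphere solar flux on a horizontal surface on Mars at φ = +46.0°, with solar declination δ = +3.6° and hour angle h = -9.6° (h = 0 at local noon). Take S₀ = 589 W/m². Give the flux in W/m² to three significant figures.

429 W/m²

cos θ_z = sin φ sin δ + cos φ cos δ cos h = 0.045168 + 0.683579 = 0.728747.
Flux = S₀ · cos θ_z = 589 × 0.728747 = 429.2 W/m².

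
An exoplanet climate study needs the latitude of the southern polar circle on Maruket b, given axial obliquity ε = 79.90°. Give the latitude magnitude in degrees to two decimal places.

10.10°

The polar circle is the lowest latitude that experiences at least one full rotation of continuous darkness at the northern-summer solstice; it lies at |φ| = 90° − ε = 90° − 79.90° = 10.10°.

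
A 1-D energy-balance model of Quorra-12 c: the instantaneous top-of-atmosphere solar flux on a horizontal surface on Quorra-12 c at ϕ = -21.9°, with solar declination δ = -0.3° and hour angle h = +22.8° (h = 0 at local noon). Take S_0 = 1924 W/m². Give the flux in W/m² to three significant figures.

1.65e+03 W/m²

cos θ_z = sin ϕ sin δ + cos ϕ cos δ cos h = 0.001953 + 0.855326 = 0.857279.
Flux = S_0 · cos θ_z = 1924 × 0.857279 = 1649 W/m².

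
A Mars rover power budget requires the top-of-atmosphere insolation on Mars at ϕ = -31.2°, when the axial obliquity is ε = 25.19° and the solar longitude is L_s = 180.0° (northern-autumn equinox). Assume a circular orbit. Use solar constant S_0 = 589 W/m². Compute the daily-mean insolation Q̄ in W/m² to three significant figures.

Q̄ ≈ 160 W/m²

Solar declination: sin δ = sin ε · sin L_s = sin 25.19° × sin 180.0° = 0.00000, so δ = +0.000°.
cos h₀ = −tan(-31.2°) tan(+0.000°) = 0.0000, h₀ = 1.5708 rad.
Bracket: h₀ sin ϕ sin δ + cos ϕ cos δ sin h₀ = 1.5708×-0.51803×0.00000 + 0.85536×1.00000×1.00000 = -0.000000 + 0.855360 = 0.855360.
Q̄ = (S_0/π) × [bracket] = (589/π) × 0.855360 = 160.4 W/m².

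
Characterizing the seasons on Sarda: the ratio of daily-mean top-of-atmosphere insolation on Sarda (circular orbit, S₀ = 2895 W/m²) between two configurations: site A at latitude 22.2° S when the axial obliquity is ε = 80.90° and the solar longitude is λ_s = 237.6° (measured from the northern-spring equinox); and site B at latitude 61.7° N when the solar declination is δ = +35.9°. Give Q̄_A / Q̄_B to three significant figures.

Q̄_A / Q̄_B ≈ 0.682

— Configuration A (φ=-22.2°):
Solar declination: sin δ = sin ε · sin λ_s = sin 80.90° × sin 237.6° = -0.83370, so δ = -56.481°.
cos H₀ = −tan(-22.2°) tan(-56.481°) = -0.6161, H₀ = 2.2346 rad.
Bracket: H₀ sin φ sin δ + cos φ cos δ sin H₀ = 2.2346×-0.37784×-0.83370 + 0.92587×0.55222×0.78766 = 0.703911 + 0.402718 = 1.106629.
Q̄ = (S₀/π) × [bracket] = (2895/π) × 1.106629 = 1019.8 W/m².
— Configuration B (φ=+61.7°):
cos H₀ = −tan(+61.7°) tan(+35.900°) = -1.3444 ≤ −1 ⇒ polar day, H₀ = π.
Bracket: H₀ sin φ sin δ + cos φ cos δ sin H₀ = 3.1416×0.88048×0.58637 + 0.47409×0.81004×0.00000 = 1.621967 + 0.000000 = 1.621967.
Q̄ = (S₀/π) × [bracket] = (2895/π) × 1.621967 = 1494.7 W/m².
Ratio Q̄_A / Q̄_B = 1019.8 / 1494.7 = 0.6823.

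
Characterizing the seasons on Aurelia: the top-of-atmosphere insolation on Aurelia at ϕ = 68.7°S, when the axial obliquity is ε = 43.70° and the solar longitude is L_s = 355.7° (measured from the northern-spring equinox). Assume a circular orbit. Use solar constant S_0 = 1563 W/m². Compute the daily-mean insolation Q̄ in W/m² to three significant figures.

Solar declination: sin δ = sin ε · sin L_s = sin 43.70° × sin 355.7° = -0.05180, so δ = -2.969°.
cos h₀ = −tan(-68.7°) tan(-2.969°) = -0.1330, h₀ = 1.7042 rad.
Bracket: h₀ sin ϕ sin δ + cos ϕ cos δ sin h₀ = 1.7042×-0.93169×-0.05180 + 0.36325×0.99866×0.99111 = 0.082247 + 0.359538 = 0.441785.
Q̄ = (S_0/π) × [bracket] = (1563/π) × 0.441785 = 219.8 W/m².

Q̄ ≈ 220 W/m²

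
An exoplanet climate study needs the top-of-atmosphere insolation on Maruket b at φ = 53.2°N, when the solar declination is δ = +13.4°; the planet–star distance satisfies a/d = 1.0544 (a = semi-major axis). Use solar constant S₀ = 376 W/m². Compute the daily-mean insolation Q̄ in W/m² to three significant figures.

cos H₀ = −tan(+53.2°) tan(+13.400°) = -0.3185, H₀ = 1.8949 rad.
Bracket: H₀ sin φ sin δ + cos φ cos δ sin H₀ = 1.8949×0.80073×0.23175 + 0.59902×0.97278×0.94794 = 0.351635 + 0.552379 = 0.904014.
Inverse-square distance factor (a/d)² = 1.0544² = 1.111759.
Q̄ = (S₀/π) × 1.111759 × [bracket] = (376/π) × 1.111759 × 0.904014 = 120.3 W/m².

Q̄ ≈ 120 W/m²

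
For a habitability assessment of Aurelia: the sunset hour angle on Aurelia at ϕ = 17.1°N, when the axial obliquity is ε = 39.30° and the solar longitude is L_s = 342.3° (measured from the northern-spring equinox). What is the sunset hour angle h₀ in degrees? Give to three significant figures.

Solar declination: sin δ = sin ε · sin L_s = sin 39.30° × sin 342.3° = -0.19257, so δ = -11.103°.
cos h₀ = −tan ϕ · tan δ = −tan(+17.1°) × tan(-11.103°) = 0.0604, so h₀ = 1.5104 rad = 86.54°.

h₀ = 86.5°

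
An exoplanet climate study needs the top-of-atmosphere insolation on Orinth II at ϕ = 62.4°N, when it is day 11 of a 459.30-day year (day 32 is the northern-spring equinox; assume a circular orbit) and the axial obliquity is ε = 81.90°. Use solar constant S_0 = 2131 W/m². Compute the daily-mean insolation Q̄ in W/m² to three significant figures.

Solar longitude: L_s = 360° × (11 − 32)/459.30 = -16.460°, i.e. -16.460° + 360° = 343.540°.
sin δ = sin 81.90° × sin 343.540° = -0.28052, so δ = -16.291°.
cos h₀ = −tan(+62.4°) tan(-16.291°) = 0.5590, h₀ = 0.9776 rad.
Bracket: h₀ sin ϕ sin δ + cos ϕ cos δ sin h₀ = 0.9776×0.88620×-0.28052 + 0.46330×0.95985×0.82915 = -0.243028 + 0.368722 = 0.125694.
Q̄ = (S_0/π) × [bracket] = (2131/π) × 0.125694 = 85.26 W/m².

Q̄ ≈ 85.3 W/m²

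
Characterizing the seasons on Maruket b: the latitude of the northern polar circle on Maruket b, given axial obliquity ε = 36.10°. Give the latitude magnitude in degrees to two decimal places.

53.90°

The polar circle is the lowest latitude that experiences at least one full rotation of continuous daylight at the northern-summer solstice; it lies at |φ| = 90° − ε = 90° − 36.10° = 53.90°.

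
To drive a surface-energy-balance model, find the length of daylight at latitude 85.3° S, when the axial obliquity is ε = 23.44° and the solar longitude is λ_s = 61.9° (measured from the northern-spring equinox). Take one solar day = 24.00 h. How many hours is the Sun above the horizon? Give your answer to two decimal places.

Solar declination: sin δ = sin ε · sin λ_s = sin 23.44° × sin 61.9° = 0.35090, so δ = +20.542°.
cos H₀ = −tan φ · tan δ = 4.5579 ≥ 1, so the Sun never rises (polar night) and H₀ = 0.
Daylight = 2H₀/(2π) × 24.00 h = (0.0000/π) × 24.00 = 0.00 h.

0.00 h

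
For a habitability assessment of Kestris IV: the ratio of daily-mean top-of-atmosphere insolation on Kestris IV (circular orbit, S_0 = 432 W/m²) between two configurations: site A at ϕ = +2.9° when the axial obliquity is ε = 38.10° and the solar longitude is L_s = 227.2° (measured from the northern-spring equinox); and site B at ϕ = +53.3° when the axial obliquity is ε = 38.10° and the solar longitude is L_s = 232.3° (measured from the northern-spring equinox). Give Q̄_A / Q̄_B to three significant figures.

Q̄_A / Q̄_B ≈ 13.8

— Configuration A (ϕ=+2.9°):
Solar declination: sin δ = sin ε · sin L_s = sin 38.10° × sin 227.2° = -0.45274, so δ = -26.919°.
cos h₀ = −tan(+2.9°) tan(-26.919°) = 0.0257, h₀ = 1.5451 rad.
Bracket: h₀ sin ϕ sin δ + cos ϕ cos δ sin h₀ = 1.5451×0.05059×-0.45274 + 0.99872×0.89164×0.99967 = -0.035389 + 0.890205 = 0.854816.
Q̄ = (S_0/π) × [bracket] = (432/π) × 0.854816 = 117.55 W/m².
— Configuration B (ϕ=+53.3°):
Solar declination: sin δ = sin ε · sin L_s = sin 38.10° × sin 232.3° = -0.48821, so δ = -29.223°.
cos h₀ = −tan(+53.3°) tan(-29.223°) = 0.7505, h₀ = 0.7220 rad.
Bracket: h₀ sin ϕ sin δ + cos ϕ cos δ sin h₀ = 0.7220×0.80178×-0.48821 + 0.59763×0.87272×0.66086 = -0.282618 + 0.344681 = 0.062063.
Q̄ = (S_0/π) × [bracket] = (432/π) × 0.062063 = 8.5343 W/m².
Ratio Q̄_A / Q̄_B = 117.55 / 8.5343 = 13.77.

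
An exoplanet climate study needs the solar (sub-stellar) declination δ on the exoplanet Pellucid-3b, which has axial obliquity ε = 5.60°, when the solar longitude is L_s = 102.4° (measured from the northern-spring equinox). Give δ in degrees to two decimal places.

sin δ = sin ε · sin L_s = sin 5.60° × sin 102.4° = 0.095307.
δ = arcsin(0.095307) = +5.47°.

δ = +5.47°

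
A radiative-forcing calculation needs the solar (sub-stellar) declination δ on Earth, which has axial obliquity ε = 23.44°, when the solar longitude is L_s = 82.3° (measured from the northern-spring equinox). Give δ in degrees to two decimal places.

sin δ = sin ε · sin L_s = sin 23.44° × sin 82.3° = 0.394202.
δ = arcsin(0.394202) = +23.22°.

δ = +23.22°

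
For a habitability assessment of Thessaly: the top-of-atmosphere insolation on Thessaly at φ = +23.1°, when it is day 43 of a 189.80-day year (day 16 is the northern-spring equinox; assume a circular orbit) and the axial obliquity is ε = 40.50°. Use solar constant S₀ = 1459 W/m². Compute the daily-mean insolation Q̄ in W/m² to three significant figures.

Solar longitude: λ_s = 360° × (43 − 16)/189.80 = 51.212°.
sin δ = sin 40.50° × sin 51.212° = 0.50622, so δ = +30.413°.
cos H₀ = −tan(+23.1°) tan(+30.413°) = -0.2504, H₀ = 1.8239 rad.
Bracket: H₀ sin φ sin δ + cos φ cos δ sin H₀ = 1.8239×0.39234×0.50622 + 0.91982×0.86240×0.96815 = 0.362245 + 0.767988 = 1.130233.
Q̄ = (S₀/π) × [bracket] = (1459/π) × 1.130233 = 524.9 W/m².

Q̄ ≈ 525 W/m²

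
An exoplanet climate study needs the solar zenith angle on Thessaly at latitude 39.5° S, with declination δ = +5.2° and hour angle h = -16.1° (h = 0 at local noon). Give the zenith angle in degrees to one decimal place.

cos θ_z = sin ϕ sin δ + cos ϕ cos δ cos h = -0.057649 + 0.738310 = 0.680661.
θ_z = arccos(0.680661) = 47.1°.

θ_z = 47.1°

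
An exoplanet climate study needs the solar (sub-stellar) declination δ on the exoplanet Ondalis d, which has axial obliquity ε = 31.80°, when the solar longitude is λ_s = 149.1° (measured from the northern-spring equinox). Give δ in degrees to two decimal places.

sin δ = sin ε · sin λ_s = sin 31.80° × sin 149.1° = 0.270614.
δ = arcsin(0.270614) = +15.70°.

δ = +15.70°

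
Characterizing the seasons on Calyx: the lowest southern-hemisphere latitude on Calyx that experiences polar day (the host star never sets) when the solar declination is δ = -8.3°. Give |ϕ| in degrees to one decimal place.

|ϕ| = 81.7°

Polar day requires cos h₀ = −tan ϕ tan δ ≤ −1, i.e. tan ϕ tan δ ≥ 1.
The boundary is |tan ϕ| · |tan δ| = 1, so |ϕ| = 90° − |δ| = 90° − 8.3° = 81.7° in the southern hemisphere.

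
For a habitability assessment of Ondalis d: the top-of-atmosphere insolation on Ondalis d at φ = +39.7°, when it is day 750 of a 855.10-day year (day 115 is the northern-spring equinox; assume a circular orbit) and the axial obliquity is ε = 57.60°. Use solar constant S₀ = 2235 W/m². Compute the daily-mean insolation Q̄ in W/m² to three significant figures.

Q̄ ≈ 0.00 W/m²

Solar longitude: λ_s = 360° × (750 − 115)/855.10 = 267.337°.
sin δ = sin 57.60° × sin 267.337° = -0.84342, so δ = -57.503°.
cos H₀ = −tan(+39.7°) tan(-57.503°) = 1.3033 ≥ 1 ⇒ polar night, H₀ = 0 and Q̄ = 0.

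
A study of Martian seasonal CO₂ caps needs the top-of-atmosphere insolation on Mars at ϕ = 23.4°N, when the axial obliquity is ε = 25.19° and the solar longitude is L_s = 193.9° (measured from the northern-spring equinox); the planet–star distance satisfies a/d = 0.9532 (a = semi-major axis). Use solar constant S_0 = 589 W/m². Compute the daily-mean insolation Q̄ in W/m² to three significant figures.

Solar declination: sin δ = sin ε · sin L_s = sin 25.19° × sin 193.9° = -0.10225, so δ = -5.869°.
cos h₀ = −tan(+23.4°) tan(-5.869°) = 0.0445, h₀ = 1.5263 rad.
Bracket: h₀ sin ϕ sin δ + cos ϕ cos δ sin h₀ = 1.5263×0.39715×-0.10225 + 0.91775×0.99476×0.99901 = -0.061981 + 0.912037 = 0.850056.
Inverse-square distance factor (a/d)² = 0.9532² = 0.908590.
Q̄ = (S_0/π) × 0.908590 × [bracket] = (589/π) × 0.908590 × 0.850056 = 144.8 W/m².

Q̄ ≈ 145 W/m²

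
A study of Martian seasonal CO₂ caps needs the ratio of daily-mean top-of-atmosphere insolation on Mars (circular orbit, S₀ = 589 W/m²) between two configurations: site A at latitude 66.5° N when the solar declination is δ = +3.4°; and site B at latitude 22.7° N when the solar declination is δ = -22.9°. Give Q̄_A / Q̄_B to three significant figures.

Q̄_A / Q̄_B ≈ 0.777

— Configuration A (φ=+66.5°):
cos H₀ = −tan(+66.5°) tan(+3.400°) = -0.1366, H₀ = 1.7079 rad.
Bracket: H₀ sin φ sin δ + cos φ cos δ sin H₀ = 1.7079×0.91706×0.05931 + 0.39875×0.99824×0.99062 = 0.092894 + 0.394315 = 0.487209.
Q̄ = (S₀/π) × [bracket] = (589/π) × 0.487209 = 91.344 W/m².
— Configuration B (φ=+22.7°):
cos H₀ = −tan(+22.7°) tan(-22.900°) = 0.1767, H₀ = 1.3932 rad.
Bracket: H₀ sin φ sin δ + cos φ cos δ sin H₀ = 1.3932×0.38591×-0.38912 + 0.92254×0.92119×0.98426 = -0.209210 + 0.836458 = 0.627248.
Q̄ = (S₀/π) × [bracket] = (589/π) × 0.627248 = 117.60 W/m².
Ratio Q̄_A / Q̄_B = 91.344 / 117.60 = 0.7767.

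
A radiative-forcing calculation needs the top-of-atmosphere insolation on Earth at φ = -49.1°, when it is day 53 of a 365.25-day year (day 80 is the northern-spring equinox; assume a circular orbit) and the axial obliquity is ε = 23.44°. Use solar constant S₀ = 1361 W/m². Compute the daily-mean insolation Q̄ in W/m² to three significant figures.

Solar longitude: λ_s = 360° × (53 − 80)/365.25 = -26.612°, i.e. -26.612° + 360° = 333.388°.
sin δ = sin 23.44° × sin 333.388° = -0.17819, so δ = -10.264°.
cos H₀ = −tan(-49.1°) tan(-10.264°) = -0.2091, H₀ = 1.7814 rad.
Bracket: H₀ sin φ sin δ + cos φ cos δ sin H₀ = 1.7814×-0.75585×-0.17819 + 0.65474×0.98400×0.97790 = 0.239928 + 0.630026 = 0.869954.
Q̄ = (S₀/π) × [bracket] = (1361/π) × 0.869954 = 376.9 W/m².

Q̄ ≈ 377 W/m²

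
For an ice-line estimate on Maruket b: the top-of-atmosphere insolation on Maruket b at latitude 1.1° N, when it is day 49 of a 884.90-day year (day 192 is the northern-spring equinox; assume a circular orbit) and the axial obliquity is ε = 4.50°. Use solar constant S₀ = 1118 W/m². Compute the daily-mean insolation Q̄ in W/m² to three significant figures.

Solar longitude: λ_s = 360° × (49 − 192)/884.90 = -58.176°, i.e. -58.176° + 360° = 301.824°.
sin δ = sin 4.50° × sin 301.824° = -0.06666, so δ = -3.822°.
cos H₀ = −tan(+1.1°) tan(-3.822°) = 0.0013, H₀ = 1.5695 rad.
Bracket: H₀ sin φ sin δ + cos φ cos δ sin H₀ = 1.5695×0.01920×-0.06666 + 0.99982×0.99778×1.00000 = -0.002009 + 0.997600 = 0.995591.
Q̄ = (S₀/π) × [bracket] = (1118/π) × 0.995591 = 354.3 W/m².

Q̄ ≈ 354 W/m²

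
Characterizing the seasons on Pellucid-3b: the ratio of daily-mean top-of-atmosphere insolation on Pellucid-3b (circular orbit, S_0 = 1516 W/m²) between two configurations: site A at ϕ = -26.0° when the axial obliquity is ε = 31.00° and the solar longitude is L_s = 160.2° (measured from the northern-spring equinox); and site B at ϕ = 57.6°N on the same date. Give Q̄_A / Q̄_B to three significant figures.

— Configuration A (ϕ=-26.0°):
Solar declination: sin δ = sin ε · sin L_s = sin 31.00° × sin 160.2° = 0.17446, so δ = +10.047°.
cos h₀ = −tan(-26.0°) tan(+10.047°) = 0.0864, h₀ = 1.4843 rad.
Bracket: h₀ sin ϕ sin δ + cos ϕ cos δ sin h₀ = 1.4843×-0.43837×0.17446 + 0.89879×0.98466×0.99626 = -0.113516 + 0.881693 = 0.768177.
Q̄ = (S_0/π) × [bracket] = (1516/π) × 0.768177 = 370.69 W/m².
— Configuration B (ϕ=+57.6°):
cos h₀ = −tan(+57.6°) tan(+10.047°) = -0.2792, h₀ = 1.8537 rad.
Bracket: h₀ sin ϕ sin δ + cos ϕ cos δ sin h₀ = 1.8537×0.84433×0.17446 + 0.53583×0.98466×0.96024 = 0.273053 + 0.506633 = 0.779686.
Q̄ = (S_0/π) × [bracket] = (1516/π) × 0.779686 = 376.24 W/m².
Ratio Q̄_A / Q̄_B = 370.69 / 376.24 = 0.9852.

Q̄_A / Q̄_B ≈ 0.985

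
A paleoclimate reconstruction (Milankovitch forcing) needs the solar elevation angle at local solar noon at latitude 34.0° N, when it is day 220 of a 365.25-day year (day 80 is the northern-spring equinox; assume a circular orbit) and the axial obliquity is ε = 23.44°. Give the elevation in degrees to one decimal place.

Solar longitude: L_s = 360° × (220 − 80)/365.25 = 137.988°.
sin δ = sin 23.44° × sin 137.988° = 0.26624, so δ = +15.440°.
At local noon the hour angle is zero, so the zenith angle equals |ϕ − δ| = |+34.0° − (+15.440°)| = 18.560°.
Elevation = 90° − 18.560° = 71.4°.

71.4°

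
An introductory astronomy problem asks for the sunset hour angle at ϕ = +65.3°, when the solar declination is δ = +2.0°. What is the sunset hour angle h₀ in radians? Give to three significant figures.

h₀ = 1.65 rad

cos h₀ = −tan ϕ · tan δ = −tan(+65.3°) × tan(+2.000°) = -0.0759, so h₀ = 1.6468 rad = 94.35°.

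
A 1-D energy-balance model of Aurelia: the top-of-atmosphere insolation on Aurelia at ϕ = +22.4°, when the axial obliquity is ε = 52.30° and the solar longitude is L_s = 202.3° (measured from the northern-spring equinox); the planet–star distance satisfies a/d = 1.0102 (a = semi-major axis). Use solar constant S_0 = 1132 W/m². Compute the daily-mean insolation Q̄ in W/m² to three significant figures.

Solar declination: sin δ = sin ε · sin L_s = sin 52.30° × sin 202.3° = -0.30023, so δ = -17.472°.
cos h₀ = −tan(+22.4°) tan(-17.472°) = 0.1297, h₀ = 1.4407 rad.
Bracket: h₀ sin ϕ sin δ + cos ϕ cos δ sin h₀ = 1.4407×0.38107×-0.30023 + 0.92455×0.95387×0.99155 = -0.164829 + 0.874448 = 0.709619.
Inverse-square distance factor (a/d)² = 1.0102² = 1.020504.
Q̄ = (S_0/π) × 1.020504 × [bracket] = (1132/π) × 1.020504 × 0.709619 = 260.9 W/m².

Q̄ ≈ 261 W/m²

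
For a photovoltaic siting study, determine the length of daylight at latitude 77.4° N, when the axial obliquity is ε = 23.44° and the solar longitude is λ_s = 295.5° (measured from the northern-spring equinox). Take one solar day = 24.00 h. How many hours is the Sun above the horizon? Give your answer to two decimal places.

0.00 h

Solar declination: sin δ = sin ε · sin λ_s = sin 23.44° × sin 295.5° = -0.35904, so δ = -21.041°.
cos H₀ = −tan φ · tan δ = 1.7210 ≥ 1, so the Sun never rises (polar night) and H₀ = 0.
Daylight = 2H₀/(2π) × 24.00 h = (0.0000/π) × 24.00 = 0.00 h.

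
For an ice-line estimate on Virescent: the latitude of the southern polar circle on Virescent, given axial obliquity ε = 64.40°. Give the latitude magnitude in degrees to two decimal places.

25.60°

The polar circle is the lowest latitude that experiences at least one full rotation of continuous darkness at the northern-summer solstice; it lies at |ϕ| = 90° − ε = 90° − 64.40° = 25.60°.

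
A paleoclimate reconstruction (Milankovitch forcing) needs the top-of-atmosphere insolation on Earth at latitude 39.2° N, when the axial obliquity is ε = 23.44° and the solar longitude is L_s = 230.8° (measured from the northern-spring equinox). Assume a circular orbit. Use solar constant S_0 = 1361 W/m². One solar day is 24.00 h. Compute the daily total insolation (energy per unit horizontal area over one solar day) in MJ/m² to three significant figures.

Solar declination: sin δ = sin ε · sin L_s = sin 23.44° × sin 230.8° = -0.30826, so δ = -17.955°.
cos h₀ = −tan(+39.2°) tan(-17.955°) = 0.2643, h₀ = 1.3033 rad.
Bracket: h₀ sin ϕ sin δ + cos ϕ cos δ sin h₀ = 1.3033×0.63203×-0.30826 + 0.77494×0.95130×0.96444 = -0.253921 + 0.710986 = 0.457065.
Q̄ = (S_0/π) × [bracket] = (1361/π) × 0.457065 = 198.01 W/m².
Daily total = Q̄ × 24.00 h × 3600 s/h = 198.01 × 24.00 × 3600 / 10⁶ = 17.11 MJ/m².

17.1 MJ/m²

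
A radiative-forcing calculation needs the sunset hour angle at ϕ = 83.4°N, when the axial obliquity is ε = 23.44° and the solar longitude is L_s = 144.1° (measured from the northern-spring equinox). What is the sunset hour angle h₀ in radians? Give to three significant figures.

Solar declination: sin δ = sin ε · sin L_s = sin 23.44° × sin 144.1° = 0.23325, so δ = +13.489°.
Sunrise equation: cos h₀ = −tan ϕ · tan δ = -2.0731 ≤ −1, so the Sun never sets (polar day) and h₀ = π.

h₀ = 3.14 rad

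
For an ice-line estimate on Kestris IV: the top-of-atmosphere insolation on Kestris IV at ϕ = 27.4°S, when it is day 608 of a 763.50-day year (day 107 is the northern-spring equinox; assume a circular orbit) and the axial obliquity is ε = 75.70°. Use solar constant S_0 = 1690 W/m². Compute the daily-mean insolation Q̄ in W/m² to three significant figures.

Q̄ ≈ 670 W/m²

Solar longitude: L_s = 360° × (608 − 107)/763.50 = 236.228°.
sin δ = sin 75.70° × sin 236.228° = -0.80550, so δ = -53.659°.
cos h₀ = −tan(-27.4°) tan(-53.659°) = -0.7046, h₀ = 2.3526 rad.
Bracket: h₀ sin ϕ sin δ + cos ϕ cos δ sin h₀ = 2.3526×-0.46020×-0.80550 + 0.88782×0.59260×0.70963 = 0.872088 + 0.373352 = 1.245440.
Q̄ = (S_0/π) × [bracket] = (1690/π) × 1.245440 = 670.0 W/m².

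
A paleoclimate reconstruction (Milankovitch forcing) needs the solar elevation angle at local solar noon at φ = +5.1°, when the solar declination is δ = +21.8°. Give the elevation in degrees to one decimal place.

At local noon the hour angle is zero, so the zenith angle equals |φ − δ| = |+5.1° − (+21.800°)| = 16.700°.
Elevation = 90° − 16.700° = 73.3°.

73.3°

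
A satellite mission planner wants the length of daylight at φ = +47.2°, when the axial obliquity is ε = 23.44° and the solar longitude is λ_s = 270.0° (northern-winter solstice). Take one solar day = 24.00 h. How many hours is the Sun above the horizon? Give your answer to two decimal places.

8.28 h

Solar declination: sin δ = sin ε · sin λ_s = sin 23.44° × sin 270.0° = -0.39779, so δ = -23.440°.
cos H₀ = −tan φ · tan δ = −tan(+47.2°) × tan(-23.440°) = 0.4682, so H₀ = 1.0835 rad = 62.08°.
Daylight = 2H₀/(2π) × 24.00 h = (1.0835/π) × 24.00 = 8.28 h.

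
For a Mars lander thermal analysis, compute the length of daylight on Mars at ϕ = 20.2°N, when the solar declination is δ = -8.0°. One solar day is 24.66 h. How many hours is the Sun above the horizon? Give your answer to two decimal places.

cos h₀ = −tan ϕ · tan δ = −tan(+20.2°) × tan(-8.000°) = 0.0517, so h₀ = 1.5191 rad = 87.04°.
Daylight = 2h₀/(2π) × 24.66 h = (1.5191/π) × 24.66 = 11.92 h.

11.92 h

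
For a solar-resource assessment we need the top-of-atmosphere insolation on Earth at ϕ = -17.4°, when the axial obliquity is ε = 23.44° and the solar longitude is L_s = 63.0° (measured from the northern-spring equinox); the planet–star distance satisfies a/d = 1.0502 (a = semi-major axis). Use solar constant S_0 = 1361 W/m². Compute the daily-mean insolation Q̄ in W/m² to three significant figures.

Solar declination: sin δ = sin ε · sin L_s = sin 23.44° × sin 63.0° = 0.35443, so δ = +20.759°.
cos h₀ = −tan(-17.4°) tan(+20.759°) = 0.1188, h₀ = 1.4517 rad.
Bracket: h₀ sin ϕ sin δ + cos ϕ cos δ sin h₀ = 1.4517×-0.29904×0.35443 + 0.95424×0.93508×0.99292 = -0.153864 + 0.885973 = 0.732109.
Inverse-square distance factor (a/d)² = 1.0502² = 1.102920.
Q̄ = (S_0/π) × 1.102920 × [bracket] = (1361/π) × 1.102920 × 0.732109 = 349.8 W/m².

Q̄ ≈ 350 W/m²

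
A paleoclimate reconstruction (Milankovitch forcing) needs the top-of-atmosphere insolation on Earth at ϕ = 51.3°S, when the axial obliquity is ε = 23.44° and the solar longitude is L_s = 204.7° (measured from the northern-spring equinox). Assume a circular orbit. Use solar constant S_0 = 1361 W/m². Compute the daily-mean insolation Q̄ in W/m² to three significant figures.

Solar declination: sin δ = sin ε · sin L_s = sin 23.44° × sin 204.7° = -0.16622, so δ = -9.568°.
cos h₀ = −tan(-51.3°) tan(-9.568°) = -0.2104, h₀ = 1.7828 rad.
Bracket: h₀ sin ϕ sin δ + cos ϕ cos δ sin h₀ = 1.7828×-0.78043×-0.16622 + 0.62524×0.98609×0.97761 = 0.231270 + 0.602739 = 0.834009.
Q̄ = (S_0/π) × [bracket] = (1361/π) × 0.834009 = 361.3 W/m².

Q̄ ≈ 361 W/m²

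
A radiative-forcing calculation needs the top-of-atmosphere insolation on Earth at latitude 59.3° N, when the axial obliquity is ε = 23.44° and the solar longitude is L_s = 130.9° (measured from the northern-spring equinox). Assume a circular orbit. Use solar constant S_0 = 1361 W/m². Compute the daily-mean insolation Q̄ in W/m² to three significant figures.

Solar declination: sin δ = sin ε · sin L_s = sin 23.44° × sin 130.9° = 0.30067, so δ = +17.498°.
cos h₀ = −tan(+59.3°) tan(+17.498°) = -0.5310, h₀ = 2.1305 rad.
Bracket: h₀ sin ϕ sin δ + cos ϕ cos δ sin h₀ = 2.1305×0.85985×0.30067 + 0.51054×0.95373×0.84740 = 0.550801 + 0.412614 = 0.963415.
Q̄ = (S_0/π) × [bracket] = (1361/π) × 0.963415 = 417.4 W/m².

Q̄ ≈ 417 W/m²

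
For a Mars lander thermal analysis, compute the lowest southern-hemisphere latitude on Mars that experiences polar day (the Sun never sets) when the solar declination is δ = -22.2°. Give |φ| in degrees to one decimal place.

|φ| = 67.8°

Polar day requires cos H₀ = −tan φ tan δ ≤ −1, i.e. tan φ tan δ ≥ 1.
The boundary is |tan φ| · |tan δ| = 1, so |φ| = 90° − |δ| = 90° − 22.2° = 67.8° in the southern hemisphere.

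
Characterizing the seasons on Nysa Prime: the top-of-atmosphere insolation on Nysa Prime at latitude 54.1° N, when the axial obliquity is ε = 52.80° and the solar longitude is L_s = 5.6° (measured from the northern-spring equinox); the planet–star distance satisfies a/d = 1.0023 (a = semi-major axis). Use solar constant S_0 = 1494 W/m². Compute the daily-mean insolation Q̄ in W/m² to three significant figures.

Q̄ ≈ 328 W/m²

Solar declination: sin δ = sin ε · sin L_s = sin 52.80° × sin 5.6° = 0.07773, so δ = +4.458°.
cos h₀ = −tan(+54.1°) tan(+4.458°) = -0.1077, h₀ = 1.6787 rad.
Bracket: h₀ sin ϕ sin δ + cos ϕ cos δ sin h₀ = 1.6787×0.81004×0.07773 + 0.58637×0.99697×0.99418 = 0.105698 + 0.581191 = 0.686889.
Inverse-square distance factor (a/d)² = 1.0023² = 1.004605.
Q̄ = (S_0/π) × 1.004605 × [bracket] = (1494/π) × 1.004605 × 0.686889 = 328.2 W/m².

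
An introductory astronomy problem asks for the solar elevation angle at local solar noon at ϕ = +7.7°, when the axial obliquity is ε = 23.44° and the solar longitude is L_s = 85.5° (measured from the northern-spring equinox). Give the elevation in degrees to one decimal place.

Solar declination: sin δ = sin ε · sin L_s = sin 23.44° × sin 85.5° = 0.39656, so δ = +23.363°.
At local noon the hour angle is zero, so the zenith angle equals |ϕ − δ| = |+7.7° − (+23.363°)| = 15.663°.
Elevation = 90° − 15.663° = 74.3°.

74.3°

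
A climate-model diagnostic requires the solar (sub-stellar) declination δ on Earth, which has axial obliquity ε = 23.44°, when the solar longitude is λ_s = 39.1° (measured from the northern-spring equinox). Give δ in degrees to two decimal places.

sin δ = sin ε · sin λ_s = sin 23.44° × sin 39.1° = 0.250876.
δ = arcsin(0.250876) = +14.53°.

δ = +14.53°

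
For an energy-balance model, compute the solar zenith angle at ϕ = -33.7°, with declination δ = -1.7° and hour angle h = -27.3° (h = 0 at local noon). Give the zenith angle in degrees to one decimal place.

cos θ_z = sin ϕ sin δ + cos ϕ cos δ cos h = 0.016460 + 0.738963 = 0.755423.
θ_z = arccos(0.755423) = 40.9°.

θ_z = 40.9°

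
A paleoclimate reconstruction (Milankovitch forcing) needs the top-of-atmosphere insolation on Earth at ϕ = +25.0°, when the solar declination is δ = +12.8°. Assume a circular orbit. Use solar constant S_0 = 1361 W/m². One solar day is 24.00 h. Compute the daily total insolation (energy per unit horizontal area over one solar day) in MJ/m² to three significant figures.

cos h₀ = −tan(+25.0°) tan(+12.800°) = -0.1059, h₀ = 1.6769 rad.
Bracket: h₀ sin ϕ sin δ + cos ϕ cos δ sin h₀ = 1.6769×0.42262×0.22155 + 0.90631×0.97515×0.99437 = 0.157011 + 0.878812 = 1.035823.
Q̄ = (S_0/π) × [bracket] = (1361/π) × 1.035823 = 448.74 W/m².
Daily total = Q̄ × 24.00 h × 3600 s/h = 448.74 × 24.00 × 3600 / 10⁶ = 38.77 MJ/m².

38.8 MJ/m²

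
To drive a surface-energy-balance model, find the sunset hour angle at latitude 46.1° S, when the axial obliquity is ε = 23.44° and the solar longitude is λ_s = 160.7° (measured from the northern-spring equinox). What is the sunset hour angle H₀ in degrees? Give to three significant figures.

Solar declination: sin δ = sin ε · sin λ_s = sin 23.44° × sin 160.7° = 0.13147, so δ = +7.555°.
cos H₀ = −tan φ · tan δ = −tan(-46.1°) × tan(+7.555°) = 0.1378, so H₀ = 1.4325 rad = 82.08°.

H₀ = 82.1°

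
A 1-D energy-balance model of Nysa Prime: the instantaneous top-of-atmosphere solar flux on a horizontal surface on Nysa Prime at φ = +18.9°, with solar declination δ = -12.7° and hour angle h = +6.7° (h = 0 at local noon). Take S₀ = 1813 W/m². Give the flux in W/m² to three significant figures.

1.53e+03 W/m²

cos θ_z = sin φ sin δ + cos φ cos δ cos h = -0.071212 + 0.916636 = 0.845424.
Flux = S₀ · cos θ_z = 1813 × 0.845424 = 1533 W/m².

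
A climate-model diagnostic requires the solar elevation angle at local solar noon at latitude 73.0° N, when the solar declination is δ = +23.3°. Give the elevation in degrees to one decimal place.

At local noon the hour angle is zero, so the zenith angle equals |φ − δ| = |+73.0° − (+23.300°)| = 49.700°.
Elevation = 90° − 49.700° = 40.3°.

40.3°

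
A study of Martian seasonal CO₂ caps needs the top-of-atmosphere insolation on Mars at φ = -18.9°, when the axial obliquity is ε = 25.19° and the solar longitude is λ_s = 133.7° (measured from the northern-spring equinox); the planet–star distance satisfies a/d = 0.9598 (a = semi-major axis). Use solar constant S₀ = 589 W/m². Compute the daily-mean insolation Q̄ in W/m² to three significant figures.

Q̄ ≈ 129 W/m²

Solar declination: sin δ = sin ε · sin λ_s = sin 25.19° × sin 133.7° = 0.30771, so δ = +17.921°.
cos H₀ = −tan(-18.9°) tan(+17.921°) = 0.1107, H₀ = 1.4598 rad.
Bracket: H₀ sin φ sin δ + cos φ cos δ sin H₀ = 1.4598×-0.32392×0.30771 + 0.94609×0.95148×0.99385 = -0.145503 + 0.894650 = 0.749147.
Inverse-square distance factor (a/d)² = 0.9598² = 0.921216.
Q̄ = (S₀/π) × 0.921216 × [bracket] = (589/π) × 0.921216 × 0.749147 = 129.4 W/m².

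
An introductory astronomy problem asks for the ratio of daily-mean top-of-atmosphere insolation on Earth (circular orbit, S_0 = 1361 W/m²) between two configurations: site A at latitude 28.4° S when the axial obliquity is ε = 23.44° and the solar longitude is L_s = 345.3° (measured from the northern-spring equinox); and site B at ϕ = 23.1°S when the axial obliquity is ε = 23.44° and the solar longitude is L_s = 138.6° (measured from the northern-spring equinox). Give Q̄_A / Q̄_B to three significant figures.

Q̄_A / Q̄_B ≈ 1.30

— Configuration A (ϕ=-28.4°):
Solar declination: sin δ = sin ε · sin L_s = sin 23.44° × sin 345.3° = -0.10094, so δ = -5.793°.
cos h₀ = −tan(-28.4°) tan(-5.793°) = -0.0549, h₀ = 1.6257 rad.
Bracket: h₀ sin ϕ sin δ + cos ϕ cos δ sin h₀ = 1.6257×-0.47562×-0.10094 + 0.87965×0.99489×0.99849 = 0.078048 + 0.873834 = 0.951882.
Q̄ = (S_0/π) × [bracket] = (1361/π) × 0.951882 = 412.37 W/m².
— Configuration B (ϕ=-23.1°):
Solar declination: sin δ = sin ε · sin L_s = sin 23.44° × sin 138.6° = 0.26306, so δ = +15.252°.
cos h₀ = −tan(-23.1°) tan(+15.252°) = 0.1163, h₀ = 1.4542 rad.
Bracket: h₀ sin ϕ sin δ + cos ϕ cos δ sin h₀ = 1.4542×-0.39234×0.26306 + 0.91982×0.96478×0.99321 = -0.150086 + 0.881398 = 0.731312.
Q̄ = (S_0/π) × [bracket] = (1361/π) × 0.731312 = 316.82 W/m².
Ratio Q̄_A / Q̄_B = 412.37 / 316.82 = 1.302.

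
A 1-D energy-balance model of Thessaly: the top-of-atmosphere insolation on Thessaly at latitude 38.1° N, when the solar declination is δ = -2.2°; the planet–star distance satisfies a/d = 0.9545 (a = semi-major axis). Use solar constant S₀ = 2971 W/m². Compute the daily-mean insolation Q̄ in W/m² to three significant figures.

cos H₀ = −tan(+38.1°) tan(-2.200°) = 0.0301, H₀ = 1.5407 rad.
Bracket: H₀ sin φ sin δ + cos φ cos δ sin H₀ = 1.5407×0.61704×-0.03839 + 0.78694×0.99926×0.99955 = -0.036496 + 0.786004 = 0.749508.
Inverse-square distance factor (a/d)² = 0.9545² = 0.911070.
Q̄ = (S₀/π) × 0.911070 × [bracket] = (2971/π) × 0.911070 × 0.749508 = 645.8 W/m².

Q̄ ≈ 646 W/m²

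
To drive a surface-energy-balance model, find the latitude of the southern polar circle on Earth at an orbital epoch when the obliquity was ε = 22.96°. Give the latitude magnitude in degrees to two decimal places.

The polar circle is the lowest latitude that experiences at least one full rotation of continuous darkness at the northern-summer solstice; it lies at |φ| = 90° − ε = 90° − 22.96° = 67.04°.

67.04°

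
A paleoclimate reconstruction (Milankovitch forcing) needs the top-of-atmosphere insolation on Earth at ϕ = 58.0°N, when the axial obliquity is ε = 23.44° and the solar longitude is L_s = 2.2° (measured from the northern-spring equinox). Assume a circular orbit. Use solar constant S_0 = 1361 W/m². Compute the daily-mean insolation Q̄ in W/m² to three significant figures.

Solar declination: sin δ = sin ε · sin L_s = sin 23.44° × sin 2.2° = 0.01527, so δ = +0.875°.
cos h₀ = −tan(+58.0°) tan(+0.875°) = -0.0244, h₀ = 1.5952 rad.
Bracket: h₀ sin ϕ sin δ + cos ϕ cos δ sin h₀ = 1.5952×0.84805×0.01527 + 0.52992×0.99988×0.99970 = 0.020657 + 0.529697 = 0.550354.
Q̄ = (S_0/π) × [bracket] = (1361/π) × 0.550354 = 238.4 W/m².

Q̄ ≈ 238 W/m²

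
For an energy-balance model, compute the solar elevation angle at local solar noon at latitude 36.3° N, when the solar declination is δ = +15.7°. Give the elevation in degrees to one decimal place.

At local noon the hour angle is zero, so the zenith angle equals |ϕ − δ| = |+36.3° − (+15.700°)| = 20.600°.
Elevation = 90° − 20.600° = 69.4°.

69.4°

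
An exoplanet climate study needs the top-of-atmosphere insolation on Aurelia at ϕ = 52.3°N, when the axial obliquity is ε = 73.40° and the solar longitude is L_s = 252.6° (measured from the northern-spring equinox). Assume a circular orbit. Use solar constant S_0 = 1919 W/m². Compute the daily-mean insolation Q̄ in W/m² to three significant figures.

Q̄ ≈ 0.00 W/m²

Solar declination: sin δ = sin ε · sin L_s = sin 73.40° × sin 252.6° = -0.91447, so δ = -66.131°.
cos h₀ = −tan(+52.3°) tan(-66.131°) = 2.9239 ≥ 1 ⇒ polar night, h₀ = 0 and Q̄ = 0.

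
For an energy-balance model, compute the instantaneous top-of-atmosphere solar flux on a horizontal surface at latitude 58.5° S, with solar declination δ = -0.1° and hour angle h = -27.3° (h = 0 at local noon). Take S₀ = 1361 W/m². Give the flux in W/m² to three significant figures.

634 W/m²

cos θ_z = sin φ sin δ + cos φ cos δ cos h = 0.001488 + 0.464301 = 0.465789.
Flux = S₀ · cos θ_z = 1361 × 0.465789 = 633.9 W/m².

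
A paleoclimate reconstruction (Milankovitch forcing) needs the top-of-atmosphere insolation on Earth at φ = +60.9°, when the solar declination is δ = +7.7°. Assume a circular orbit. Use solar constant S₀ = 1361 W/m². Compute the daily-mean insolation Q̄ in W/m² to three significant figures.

cos H₀ = −tan(+60.9°) tan(+7.700°) = -0.2429, H₀ = 1.8162 rad.
Bracket: H₀ sin φ sin δ + cos φ cos δ sin H₀ = 1.8162×0.87377×0.13399 + 0.48634×0.99098×0.97005 = 0.212634 + 0.467519 = 0.680153.
Q̄ = (S₀/π) × [bracket] = (1361/π) × 0.680153 = 294.7 W/m².

Q̄ ≈ 295 W/m²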